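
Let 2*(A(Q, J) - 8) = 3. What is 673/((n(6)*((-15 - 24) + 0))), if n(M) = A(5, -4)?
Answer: -1346/741 ≈ -1.8165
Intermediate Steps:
A(Q, J) = 19/2 (A(Q, J) = 8 + (½)*3 = 8 + 3/2 = 19/2)
n(M) = 19/2
673/((n(6)*((-15 - 24) + 0))) = 673/((19*((-15 - 24) + 0)/2)) = 673/((19*(-39 + 0)/2)) = 673/(((19/2)*(-39))) = 673/(-741/2) = 673*(-2/741) = -1346/741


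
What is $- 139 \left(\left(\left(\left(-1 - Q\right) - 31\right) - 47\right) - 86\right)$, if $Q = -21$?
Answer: $20016$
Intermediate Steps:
$- 139 \left(\left(\left(\left(-1 - Q\right) - 31\right) - 47\right) - 86\right) = - 139 \left(\left(\left(\left(-1 - -21\right) - 31\right) - 47\right) - 86\right) = - 139 \left(\left(\left(\left(-1 + 21\right) - 31\right) - 47\right) - 86\right) = - 139 \left(\left(\left(20 - 31\right) - 47\right) - 86\right) = - 139 \left(\left(-11 - 47\right) - 86\right) = - 139 \left(-58 - 86\right) = \left(-139\right) \left(-144\right) = 20016$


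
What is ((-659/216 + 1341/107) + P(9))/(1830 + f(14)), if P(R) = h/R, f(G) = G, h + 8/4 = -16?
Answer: 172919/42618528 ≈ 0.0040574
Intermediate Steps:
h = -18 (h = -2 - 16 = -18)
P(R) = -18/R
((-659/216 + 1341/107) + P(9))/(1830 + f(14)) = ((-659/216 + 1341/107) - 18/9)/(1830 + 14) = ((-659*1/216 + 1341*(1/107)) - 18*1/9)/1844 = ((-659/216 + 1341/107) - 2)*(1/1844) = (219143/23112 - 2)*(1/1844) = (172919/23112)*(1/1844) = 172919/42618528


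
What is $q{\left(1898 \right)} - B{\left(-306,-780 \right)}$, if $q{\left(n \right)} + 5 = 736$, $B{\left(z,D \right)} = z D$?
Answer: $-237949$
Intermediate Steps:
$B{\left(z,D \right)} = D z$
$q{\left(n \right)} = 731$ ($q{\left(n \right)} = -5 + 736 = 731$)
$q{\left(1898 \right)} - B{\left(-306,-780 \right)} = 731 - \left(-780\right) \left(-306\right) = 731 - 238680 = -237949$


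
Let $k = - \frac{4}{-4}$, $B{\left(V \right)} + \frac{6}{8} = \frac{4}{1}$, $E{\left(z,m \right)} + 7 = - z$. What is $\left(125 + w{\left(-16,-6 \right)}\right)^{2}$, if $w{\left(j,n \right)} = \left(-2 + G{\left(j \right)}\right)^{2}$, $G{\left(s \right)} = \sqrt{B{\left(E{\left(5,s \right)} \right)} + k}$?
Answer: $\frac{285177}{16} - 533 \sqrt{17} \approx 15626.0$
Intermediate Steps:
$E{\left(z,m \right)} = -7 - z$
$B{\left(V \right)} = \frac{13}{4}$ ($B{\left(V \right)} = - \frac{3}{4} + \frac{4}{1} = - \frac{3}{4} + 4 \cdot 1 = - \frac{3}{4} + 4 = \frac{13}{4}$)
$k = 1$ ($k = \left(-4\right) \left(- \frac{1}{4}\right) = 1$)
$G{\left(s \right)} = \frac{\sqrt{17}}{2}$ ($G{\left(s \right)} = \sqrt{\frac{13}{4} + 1} = \sqrt{\frac{17}{4}} = \frac{\sqrt{17}}{2}$)
$w{\left(j,n \right)} = \left(-2 + \frac{\sqrt{17}}{2}\right)^{2}$
$\left(125 + w{\left(-16,-6 \right)}\right)^{2} = \left(125 + \frac{\left(4 - \sqrt{17}\right)^{2}}{4}\right)^{2}$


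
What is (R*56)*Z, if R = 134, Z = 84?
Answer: 630336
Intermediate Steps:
(R*56)*Z = (134*56)*84 = 7504*84 = 630336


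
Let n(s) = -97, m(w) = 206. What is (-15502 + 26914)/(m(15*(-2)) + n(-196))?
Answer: 11412/109 ≈ 104.70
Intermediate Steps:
(-15502 + 26914)/(m(15*(-2)) + n(-196)) = (-15502 + 26914)/(206 - 97) = 11412/109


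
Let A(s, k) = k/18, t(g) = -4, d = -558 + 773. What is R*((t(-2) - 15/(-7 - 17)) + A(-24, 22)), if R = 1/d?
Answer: -31/3096 ≈ -0.010013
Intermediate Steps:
d = 215
R = 1/215 ≈ 0.0046512
A(s, k) = k/18 (A(s, k) = k*(1/18) = k/18)
R*((t(-2) - 15/(-7 - 17)) + A(-24, 22)) = ((-4 - 15/(-7 - 17)) + (1/18)*22)/215 = ((-4 - 15/(-24)) + 11/9)/215 = ((-4 - 1/24*(-15)) + 11/9)/215 = ((-4 + 5/8) + 11/9)/215 = (-27/8 + 11/9)/215 = (1/215)*(-155/72) = -31/3096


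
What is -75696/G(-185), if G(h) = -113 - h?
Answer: -3154/3 ≈ -1051.3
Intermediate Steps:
-75696/G(-185) = -75696/(-113 - 1*(-185)) = -75696/(-113 + 185) = -75696/72 = -75696*1/72 = -3154/3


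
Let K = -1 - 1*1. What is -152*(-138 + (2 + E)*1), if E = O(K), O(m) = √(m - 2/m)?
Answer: 20672 - 152*I ≈ 20672.0 - 152.0*I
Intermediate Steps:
K = -2 (K = -1 - 1 = -2)
E = I (E = √(-2 - 2/(-2)) = √(-2 - 2*(-½)) = √(-2 + 1) = √(-1) = I ≈ 1.0*I)
-152*(-138 + (2 + E)*1) = -152*(-138 + (2 + I)*1) = -152*(-138 + (2 + I)) = -152*(-136 + I) = 20672 - 152*I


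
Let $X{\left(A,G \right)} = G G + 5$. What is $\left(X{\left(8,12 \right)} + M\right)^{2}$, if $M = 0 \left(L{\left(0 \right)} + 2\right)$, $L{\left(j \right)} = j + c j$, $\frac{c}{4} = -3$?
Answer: $22201$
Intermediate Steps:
$X{\left(A,G \right)} = 5 + G^{2}$ ($X{\left(A,G \right)} = G^{2} + 5 = 5 + G^{2}$)
$c = -12$ ($c = 4 \left(-3\right) = -12$)
$L{\left(j \right)} = - 11 j$ ($L{\left(j \right)} = j - 12 j = - 11 j$)
$M = 0$ ($M = 0 \left(\left(-11\right) 0 + 2\right) = 0 \left(0 + 2\right) = 0 \cdot 2 = 0$)
$\left(X{\left(8,12 \right)} + M\right)^{2} = \left(\left(5 + 12^{2}\right) + 0\right)^{2} = \left(\left(5 + 144\right) + 0\right)^{2} = \left(149 + 0\right)^{2} = 149^{2} = 22201$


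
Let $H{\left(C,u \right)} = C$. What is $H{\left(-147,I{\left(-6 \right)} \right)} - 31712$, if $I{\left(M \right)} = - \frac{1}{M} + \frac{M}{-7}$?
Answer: $-31859$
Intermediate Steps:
$I{\left(M \right)} = - \frac{1}{M} - \frac{M}{7}$ ($I{\left(M \right)} = - \frac{1}{M} + M \left(- \frac{1}{7}\right) = - \frac{1}{M} - \frac{M}{7}$)
$H{\left(-147,I{\left(-6 \right)} \right)} - 31712 = -147 - 31712 = -31859$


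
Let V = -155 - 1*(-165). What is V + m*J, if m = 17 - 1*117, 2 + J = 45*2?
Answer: -8790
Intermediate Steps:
V = 10 (V = -155 + 165 = 10)
J = 88 (J = -2 + 45*2 = -2 + 90 = 88)
m = -100 (m = 17 - 117 = -100)
V + m*J = 10 - 100*88 = 10 - 8800 = -8790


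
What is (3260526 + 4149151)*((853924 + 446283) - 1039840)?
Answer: 1929235371459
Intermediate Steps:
(3260526 + 4149151)*((853924 + 446283) - 1039840) = 7409677*(1300207 - 1039840) = 7409677*260367 = 1929235371459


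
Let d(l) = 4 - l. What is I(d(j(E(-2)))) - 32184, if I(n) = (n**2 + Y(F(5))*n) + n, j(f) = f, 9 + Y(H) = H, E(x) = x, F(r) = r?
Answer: -32166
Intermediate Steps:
Y(H) = -9 + H
I(n) = n**2 - 3*n (I(n) = (n**2 + (-9 + 5)*n) + n = (n**2 - 4*n) + n = n**2 - 3*n)
I(d(j(E(-2)))) - 32184 = (4 - 1*(-2))*(-3 + (4 - 1*(-2))) - 32184 = (4 + 2)*(-3 + (4 + 2)) - 32184 = 6*(-3 + 6) - 32184 = 6*3 - 32184 = 18 - 32184 = -32166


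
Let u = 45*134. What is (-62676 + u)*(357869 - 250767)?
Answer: -6066899892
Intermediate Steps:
u = 6030
(-62676 + u)*(357869 - 250767) = (-62676 + 6030)*(357869 - 250767) = -56646*107102 = -6066899892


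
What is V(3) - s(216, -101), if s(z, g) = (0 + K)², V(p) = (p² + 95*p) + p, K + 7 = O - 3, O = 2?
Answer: 233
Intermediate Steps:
K = -8 (K = -7 + (2 - 3) = -7 - 1 = -8)
V(p) = p² + 96*p
s(z, g) = 64 (s(z, g) = (0 - 8)² = (-8)² = 64)
V(3) - s(216, -101) = 3*(96 + 3) - 1*64 = 3*99 - 64 = 297 - 64 = 233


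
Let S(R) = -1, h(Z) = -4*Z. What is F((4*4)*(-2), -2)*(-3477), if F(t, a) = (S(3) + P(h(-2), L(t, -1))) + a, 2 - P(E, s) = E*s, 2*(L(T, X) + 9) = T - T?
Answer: -246867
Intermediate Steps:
L(T, X) = -9 (L(T, X) = -9 + (T - T)/2 = -9 + (½)*0 = -9 + 0 = -9)
P(E, s) = 2 - E*s
F(t, a) = 73 + a (F(t, a) = (-1 + (2 - 1*(-4*(-2))*(-9))) + a = (-1 + (2 - 1*8*(-9))) + a = (-1 + (2 + 72)) + a = (-1 + 74) + a = 73 + a)
F((4*4)*(-2), -2)*(-3477) = (73 - 2)*(-3477) = 71*(-3477) = -246867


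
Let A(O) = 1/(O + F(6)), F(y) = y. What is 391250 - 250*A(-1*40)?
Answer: 6651375/17 ≈ 3.9126e+5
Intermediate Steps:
A(O) = 1/(6 + O) (A(O) = 1/(O + 6) = 1/(6 + O))
391250 - 250*A(-1*40) = 391250 - 250/(6 - 1*40) = 391250 - 250/(6 - 40) = 391250 - 250/(-34) = 391250 - 250*(-1/34) = 391250 + 125/17 = 6651375/17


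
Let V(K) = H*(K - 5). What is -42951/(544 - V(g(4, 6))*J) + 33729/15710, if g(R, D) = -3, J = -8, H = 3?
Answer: -331443801/2764960 ≈ -119.87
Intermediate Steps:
V(K) = -15 + 3*K (V(K) = 3*(K - 5) = 3*(-5 + K) = -15 + 3*K)
-42951/(544 - V(g(4, 6))*J) + 33729/15710 = -42951/(544 - (-15 + 3*(-3))*(-8)) + 33729/15710 = -42951/(544 - (-15 - 9)*(-8)) + 33729*(1/15710) = -42951/(544 - (-24)*(-8)) + 33729/15710 = -42951/(544 - 1*192) + 33729/15710 = -42951/(544 - 192) + 33729/15710 = -42951/352 + 33729/15710 = -331443801/2764960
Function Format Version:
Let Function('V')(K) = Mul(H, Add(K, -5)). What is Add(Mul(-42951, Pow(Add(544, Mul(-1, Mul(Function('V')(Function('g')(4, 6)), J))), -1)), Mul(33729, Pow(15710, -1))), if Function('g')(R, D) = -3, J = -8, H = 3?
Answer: Rational(-331443801, 2764960) ≈ -119.87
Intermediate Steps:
Function('V')(K) = Add(-15, Mul(3, K)) (Function('V')(K) = Mul(3, Add(K, -5)) = Mul(3, Add(-5, K)) = Add(-15, Mul(3, K)))
Add(Mul(-42951, Pow(Add(544, Mul(-1, Mul(Function('V')(Function('g')(4, 6)), J))), -1)), Mul(33729, Pow(15710, -1))) = Add(Mul(-42951, Pow(Add(544, Mul(-1, Mul(Add(-15, Mul(3, -3)), -8))), -1)), Mul(33729, Pow(15710, -1))) = Add(Mul(-42951, Pow(Add(544, Mul(-1, Mul(Add(-15, -9), -8))), -1)), Mul(33729, Rational(1, 15710))) = Add(Mul(-42951, Pow(Add(544, Mul(-1, Mul(-24, -8))), -1)), Rational(33729, 15710)) = Add(Mul(-42951, Pow(Add(544, Mul(-1, 192)), -1)), Rational(33729, 15710)) = Add(Mul(-42951, Pow(Add(544, -192), -1)), Rational(33729, 15710)) = Add(Mul(-42951, Pow(352, -1)), Rational(33729, 15710)) = Add(Mul(-42951, Rational(1, 352)), Rational(33729, 15710)) = Add(Rational(-42951, 352), Rational(33729, 15710)) = Rational(-331443801, 2764960)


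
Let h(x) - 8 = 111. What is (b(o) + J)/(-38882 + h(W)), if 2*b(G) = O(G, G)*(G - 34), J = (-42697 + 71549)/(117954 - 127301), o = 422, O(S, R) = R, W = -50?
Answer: -765191344/362317761 ≈ -2.1119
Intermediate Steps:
h(x) = 119 (h(x) = 8 + 111 = 119)
J = -28852/9347 (J = 28852/(-9347) = 28852*(-1/9347) = -28852/9347 ≈ -3.0868)
b(G) = G*(-34 + G)/2 (b(G) = (G*(G - 34))/2 = (G*(-34 + G))/2 = G*(-34 + G)/2)
(b(o) + J)/(-38882 + h(W)) = ((½)*422*(-34 + 422) - 28852/9347)/(-38882 + 119) = ((½)*422*388 - 28852/9347)/(-38763) = (81868 - 28852/9347)*(-1/38763) = (765191344/9347)*(-1/38763) = -765191344/362317761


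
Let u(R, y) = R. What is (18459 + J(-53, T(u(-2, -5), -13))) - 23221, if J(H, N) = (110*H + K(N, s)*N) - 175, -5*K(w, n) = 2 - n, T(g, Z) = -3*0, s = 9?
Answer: -10767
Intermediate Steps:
T(g, Z) = 0
K(w, n) = -2/5 + n/5 (K(w, n) = -(2 - n)/5 = -2/5 + n/5)
J(H, N) = -175 + 110*H + 7*N/5 (J(H, N) = (110*H + (-2/5 + (1/5)*9)*N) - 175 = (110*H + (-2/5 + 9/5)*N) - 175 = (110*H + 7*N/5) - 175 = -175 + 110*H + 7*N/5)
(18459 + J(-53, T(u(-2, -5), -13))) - 23221 = (18459 + (-175 + 110*(-53) + (7/5)*0)) - 23221 = (18459 + (-175 - 5830 + 0)) - 23221 = (18459 - 6005) - 23221 = 12454 - 23221 = -10767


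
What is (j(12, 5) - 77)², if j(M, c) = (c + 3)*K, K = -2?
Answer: 8649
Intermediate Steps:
j(M, c) = -6 - 2*c (j(M, c) = (c + 3)*(-2) = (3 + c)*(-2) = -6 - 2*c)
(j(12, 5) - 77)² = ((-6 - 2*5) - 77)² = ((-6 - 10) - 77)² = (-16 - 77)² = (-93)² = 8649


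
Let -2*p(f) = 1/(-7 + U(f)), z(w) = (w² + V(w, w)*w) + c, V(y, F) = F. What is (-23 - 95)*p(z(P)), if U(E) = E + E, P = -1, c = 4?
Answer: 59/5 ≈ 11.800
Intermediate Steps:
U(E) = 2*E
z(w) = 4 + 2*w² (z(w) = (w² + w*w) + 4 = (w² + w²) + 4 = 2*w² + 4 = 4 + 2*w²)
p(f) = -1/(2*(-7 + 2*f))
(-23 - 95)*p(z(P)) = (-23 - 95)*(-1/(-14 + 4*(4 + 2*(-1)²))) = -(-118)/(-14 + 4*(4 + 2*1)) = -(-118)/(-14 + 4*(4 + 2)) = -(-118)/(-14 + 4*6) = -(-118)/(-14 + 24) = -(-118)/10 = -118*(-⅒) = 59/5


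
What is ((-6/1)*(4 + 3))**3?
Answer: -74088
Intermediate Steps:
((-6/1)*(4 + 3))**3 = (-6*1*7)**3 = (-6*7)**3 = (-42)**3 = -74088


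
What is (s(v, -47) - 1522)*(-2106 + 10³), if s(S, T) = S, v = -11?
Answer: 1695498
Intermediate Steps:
(s(v, -47) - 1522)*(-2106 + 10³) = (-11 - 1522)*(-2106 + 10³) = -1533*(-2106 + 1000) = -1533*(-1106) = 1695498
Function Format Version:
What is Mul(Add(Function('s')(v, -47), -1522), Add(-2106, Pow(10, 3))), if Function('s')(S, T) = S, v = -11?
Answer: 1695498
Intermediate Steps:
Mul(Add(Function('s')(v, -47), -1522), Add(-2106, Pow(10, 3))) = Mul(Add(-11, -1522), Add(-2106, Pow(10, 3))) = Mul(-1533, Add(-2106, 1000)) = Mul(-1533, -1106) = 1695498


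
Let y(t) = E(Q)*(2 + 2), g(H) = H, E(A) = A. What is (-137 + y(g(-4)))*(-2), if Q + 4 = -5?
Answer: 346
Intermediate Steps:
Q = -9 (Q = -4 - 5 = -9)
y(t) = -36 (y(t) = -9*(2 + 2) = -9*4 = -36)
(-137 + y(g(-4)))*(-2) = (-137 - 36)*(-2) = -173*(-2) = 346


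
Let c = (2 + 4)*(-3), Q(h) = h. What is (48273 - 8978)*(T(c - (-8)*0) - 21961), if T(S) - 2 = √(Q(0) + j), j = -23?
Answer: -862878905 + 39295*I*√23 ≈ -8.6288e+8 + 1.8845e+5*I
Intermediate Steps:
c = -18 (c = 6*(-3) = -18)
T(S) = 2 + I*√23 (T(S) = 2 + √(0 - 23) = 2 + √(-23) = 2 + I*√23)
(48273 - 8978)*(T(c - (-8)*0) - 21961) = (48273 - 8978)*((2 + I*√23) - 21961) = 39295*(-21959 + I*√23) = -862878905 + 39295*I*√23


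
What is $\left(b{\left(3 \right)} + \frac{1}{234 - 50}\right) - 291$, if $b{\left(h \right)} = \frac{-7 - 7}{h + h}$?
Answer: $- \frac{161917}{552} \approx -293.33$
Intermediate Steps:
$b{\left(h \right)} = - \frac{7}{h}$ ($b{\left(h \right)} = - \frac{14}{2 h} = - 14 \frac{1}{2 h} = - \frac{7}{h}$)
$\left(b{\left(3 \right)} + \frac{1}{234 - 50}\right) - 291 = \left(- \frac{7}{3} + \frac{1}{234 - 50}\right) - 291 = \left(\left(-7\right) \frac{1}{3} + \frac{1}{184}\right) - 291 = \left(- \frac{7}{3} + \frac{1}{184}\right) - 291 = - \frac{1285}{552} - 291 = - \frac{161917}{552}$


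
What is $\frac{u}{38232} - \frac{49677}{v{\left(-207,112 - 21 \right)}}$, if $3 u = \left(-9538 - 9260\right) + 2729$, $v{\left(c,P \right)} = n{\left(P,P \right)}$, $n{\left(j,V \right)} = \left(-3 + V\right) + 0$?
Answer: $- \frac{178098977}{315414} \approx -564.65$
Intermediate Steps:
$n{\left(j,V \right)} = -3 + V$
$v{\left(c,P \right)} = -3 + P$
$u = - \frac{16069}{3}$ ($u = \frac{\left(-9538 - 9260\right) + 2729}{3} = \frac{-18798 + 2729}{3} = \frac{1}{3} \left(-16069\right) = - \frac{16069}{3} \approx -5356.3$)
$\frac{u}{38232} - \frac{49677}{v{\left(-207,112 - 21 \right)}} = - \frac{16069}{3 \cdot 38232} - \frac{49677}{-3 + \left(112 - 21\right)} = \left(- \frac{16069}{3}\right) \frac{1}{38232} - \frac{49677}{-3 + 91} = - \frac{16069}{114696} - \frac{49677}{88} = - \frac{178098977}{315414}$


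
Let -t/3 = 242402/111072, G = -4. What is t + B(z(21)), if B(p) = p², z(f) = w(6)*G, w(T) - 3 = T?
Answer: 23870351/18512 ≈ 1289.5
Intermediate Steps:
w(T) = 3 + T
z(f) = -36 (z(f) = (3 + 6)*(-4) = 9*(-4) = -36)
t = -121201/18512 (t = -727206/111072 = -3*121201/55536 = -121201/18512 ≈ -6.5472)
t + B(z(21)) = -121201/18512 + (-36)² = -121201/18512 + 1296 = 23870351/18512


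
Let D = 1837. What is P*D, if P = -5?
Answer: -9185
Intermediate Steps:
P*D = -5*1837 = -9185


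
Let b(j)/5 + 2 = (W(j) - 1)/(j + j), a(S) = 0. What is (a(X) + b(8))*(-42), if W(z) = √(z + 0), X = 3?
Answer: 3465/8 - 105*√2/4 ≈ 396.00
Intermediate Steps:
W(z) = √z
b(j) = -10 + 5*(-1 + √j)/(2*j) (b(j) = -10 + 5*((√j - 1)/(j + j)) = -10 + 5*((-1 + √j)/((2*j))) = -10 + 5*((-1 + √j)*(1/(2*j))) = -10 + 5*((-1 + √j)/(2*j)) = -10 + 5*(-1 + √j)/(2*j))
(a(X) + b(8))*(-42) = (0 + (5/2)*(-1 + √8 - 4*8)/8)*(-42) = (0 + (5/2)*(⅛)*(-1 + 2*√2 - 32))*(-42) = (0 + (5/2)*(⅛)*(-33 + 2*√2))*(-42) = (0 + (-165/16 + 5*√2/8))*(-42) = (-165/16 + 5*√2/8)*(-42) = 3465/8 - 105*√2/4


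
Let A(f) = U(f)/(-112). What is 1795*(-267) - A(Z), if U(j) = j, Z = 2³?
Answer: -6709709/14 ≈ -4.7927e+5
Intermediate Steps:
Z = 8
A(f) = -f/112 (A(f) = f/(-112) = f*(-1/112) = -f/112)
1795*(-267) - A(Z) = 1795*(-267) - (-1)*8/112 = -479265 - 1*(-1/14) = -479265 + 1/14 = -6709709/14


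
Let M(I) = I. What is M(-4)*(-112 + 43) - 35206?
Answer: -34930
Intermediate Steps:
M(-4)*(-112 + 43) - 35206 = -4*(-112 + 43) - 35206 = -4*(-69) - 35206 = 276 - 35206 = -34930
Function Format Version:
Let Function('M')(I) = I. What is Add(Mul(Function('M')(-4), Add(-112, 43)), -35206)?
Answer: -34930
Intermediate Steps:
Add(Mul(Function('M')(-4), Add(-112, 43)), -35206) = Add(Mul(-4, Add(-112, 43)), -35206) = Add(Mul(-4, -69), -35206) = Add(276, -35206) = -34930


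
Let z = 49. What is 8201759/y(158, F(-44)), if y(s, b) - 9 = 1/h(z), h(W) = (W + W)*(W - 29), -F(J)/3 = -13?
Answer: 16075447640/17641 ≈ 9.1126e+5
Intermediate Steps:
F(J) = 39 (F(J) = -3*(-13) = 39)
h(W) = 2*W*(-29 + W) (h(W) = (2*W)*(-29 + W) = 2*W*(-29 + W))
y(s, b) = 17641/1960 (y(s, b) = 9 + 1/(2*49*(-29 + 49)) = 9 + 1/(2*49*20) = 9 + 1/1960 = 17641/1960)
8201759/y(158, F(-44)) = 8201759/(17641/1960) = 8201759*(1960/17641) = 16075447640/17641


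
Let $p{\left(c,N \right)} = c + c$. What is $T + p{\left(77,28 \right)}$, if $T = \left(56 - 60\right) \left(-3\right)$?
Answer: $166$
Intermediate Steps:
$T = 12$ ($T = \left(-4\right) \left(-3\right) = 12$)
$p{\left(c,N \right)} = 2 c$
$T + p{\left(77,28 \right)} = 12 + 2 \cdot 77 = 12 + 154 = 166$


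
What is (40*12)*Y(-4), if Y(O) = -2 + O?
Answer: -2880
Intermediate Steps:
(40*12)*Y(-4) = (40*12)*(-2 - 4) = 480*(-6) = -2880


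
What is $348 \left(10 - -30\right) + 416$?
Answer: $14336$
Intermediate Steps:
$348 \left(10 - -30\right) + 416 = 348 \left(10 + 30\right) + 416 = 348 \cdot 40 + 416 = 13920 + 416 = 14336$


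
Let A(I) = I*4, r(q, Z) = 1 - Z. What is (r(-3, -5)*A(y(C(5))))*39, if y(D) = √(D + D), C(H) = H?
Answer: 936*√10 ≈ 2959.9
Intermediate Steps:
y(D) = √2*√D (y(D) = √(2*D) = √2*√D)
A(I) = 4*I
(r(-3, -5)*A(y(C(5))))*39 = ((1 - 1*(-5))*(4*(√2*√5)))*39 = ((1 + 5)*(4*√10))*39 = (6*(4*√10))*39 = (24*√10)*39 = 936*√10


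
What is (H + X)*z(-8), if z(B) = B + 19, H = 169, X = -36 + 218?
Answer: 3861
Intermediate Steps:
X = 182
z(B) = 19 + B
(H + X)*z(-8) = (169 + 182)*(19 - 8) = 351*11 = 3861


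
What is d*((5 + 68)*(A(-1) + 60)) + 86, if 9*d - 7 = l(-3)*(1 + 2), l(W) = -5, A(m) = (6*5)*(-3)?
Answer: 6098/3 ≈ 2032.7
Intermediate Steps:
A(m) = -90 (A(m) = 30*(-3) = -90)
d = -8/9 (d = 7/9 + (-5*(1 + 2))/9 = 7/9 + (-5*3)/9 = 7/9 + (⅑)*(-15) = 7/9 - 5/3 = -8/9 ≈ -0.88889)
d*((5 + 68)*(A(-1) + 60)) + 86 = -8*(5 + 68)*(-90 + 60)/9 + 86 = -584*(-30)/9 + 86 = -8/9*(-2190) + 86 = 5840/3 + 86 = 6098/3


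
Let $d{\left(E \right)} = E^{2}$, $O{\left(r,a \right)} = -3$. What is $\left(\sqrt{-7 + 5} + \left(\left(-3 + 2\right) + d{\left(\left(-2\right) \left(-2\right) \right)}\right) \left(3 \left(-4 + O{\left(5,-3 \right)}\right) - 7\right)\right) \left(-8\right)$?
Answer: $3360 - 8 i \sqrt{2} \approx 3360.0 - 11.314 i$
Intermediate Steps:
$\left(\sqrt{-7 + 5} + \left(\left(-3 + 2\right) + d{\left(\left(-2\right) \left(-2\right) \right)}\right) \left(3 \left(-4 + O{\left(5,-3 \right)}\right) - 7\right)\right) \left(-8\right) = \left(\sqrt{-7 + 5} + \left(\left(-3 + 2\right) + \left(\left(-2\right) \left(-2\right)\right)^{2}\right) \left(3 \left(-4 - 3\right) - 7\right)\right) \left(-8\right) = \left(\sqrt{-2} + \left(-1 + 4^{2}\right) \left(3 \left(-7\right) - 7\right)\right) \left(-8\right) = \left(i \sqrt{2} + \left(-1 + 16\right) \left(-21 - 7\right)\right) \left(-8\right) = \left(i \sqrt{2} + 15 \left(-28\right)\right) \left(-8\right) = \left(i \sqrt{2} - 420\right) \left(-8\right) = \left(-420 + i \sqrt{2}\right) \left(-8\right) = 3360 - 8 i \sqrt{2}$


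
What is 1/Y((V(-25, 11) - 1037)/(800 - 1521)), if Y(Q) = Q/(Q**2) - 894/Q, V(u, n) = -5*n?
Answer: -156/91979 ≈ -0.0016960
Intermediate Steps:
Y(Q) = -893/Q (Y(Q) = Q/Q**2 - 894/Q = 1/Q - 894/Q = -893/Q)
1/Y((V(-25, 11) - 1037)/(800 - 1521)) = 1/(-893*(800 - 1521)/(-5*11 - 1037)) = 1/(-893*(-721/(-55 - 1037))) = 1/(-893/((-1092*(-1/721)))) = 1/(-893/156/103) = 1/(-893*103/156) = 1/(-91979/156) = -156/91979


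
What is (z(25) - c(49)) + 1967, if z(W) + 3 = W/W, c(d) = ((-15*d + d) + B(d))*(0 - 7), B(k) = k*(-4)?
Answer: -4209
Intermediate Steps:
B(k) = -4*k
c(d) = 126*d (c(d) = ((-15*d + d) - 4*d)*(0 - 7) = (-14*d - 4*d)*(-7) = -18*d*(-7) = 126*d)
z(W) = -2 (z(W) = -3 + W/W = -3 + 1 = -2)
(z(25) - c(49)) + 1967 = (-2 - 126*49) + 1967 = (-2 - 1*6174) + 1967 = (-2 - 6174) + 1967 = -6176 + 1967 = -4209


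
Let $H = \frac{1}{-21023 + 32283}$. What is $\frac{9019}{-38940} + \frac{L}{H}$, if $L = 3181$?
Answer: $\frac{1394755247381}{38940} \approx 3.5818 \cdot 10^{7}$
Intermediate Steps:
$H = \frac{1}{11260} \approx 8.881 \cdot 10^{-5}$
$\frac{9019}{-38940} + \frac{L}{H} = \frac{9019}{-38940} + 3181 \frac{1}{\frac{1}{11260}} = 9019 \left(- \frac{1}{38940}\right) + 3181 \cdot 11260 = - \frac{9019}{38940} + 35818060 = \frac{1394755247381}{38940}$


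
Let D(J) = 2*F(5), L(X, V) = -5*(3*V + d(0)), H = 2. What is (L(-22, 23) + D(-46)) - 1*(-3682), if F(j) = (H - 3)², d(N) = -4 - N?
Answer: 3359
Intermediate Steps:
F(j) = 1 (F(j) = (2 - 3)² = (-1)² = 1)
L(X, V) = 20 - 15*V (L(X, V) = -5*(3*V + (-4 - 1*0)) = -5*(3*V + (-4 + 0)) = -5*(3*V - 4) = -5*(-4 + 3*V) = 20 - 15*V)
D(J) = 2 (D(J) = 2*1 = 2)
(L(-22, 23) + D(-46)) - 1*(-3682) = ((20 - 15*23) + 2) - 1*(-3682) = ((20 - 345) + 2) + 3682 = (-325 + 2) + 3682 = -323 + 3682 = 3359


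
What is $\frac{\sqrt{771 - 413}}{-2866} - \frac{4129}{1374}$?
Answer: $- \frac{4129}{1374} - \frac{\sqrt{358}}{2866} \approx -3.0117$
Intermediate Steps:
$\frac{\sqrt{771 - 413}}{-2866} - \frac{4129}{1374} = \sqrt{358} \left(- \frac{1}{2866}\right) - \frac{4129}{1374} = - \frac{\sqrt{358}}{2866} - \frac{4129}{1374} = - \frac{4129}{1374} - \frac{\sqrt{358}}{2866}$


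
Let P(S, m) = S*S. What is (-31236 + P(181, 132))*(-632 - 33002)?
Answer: -51291850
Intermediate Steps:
P(S, m) = S**2
(-31236 + P(181, 132))*(-632 - 33002) = (-31236 + 181**2)*(-632 - 33002) = (-31236 + 32761)*(-33634) = 1525*(-33634) = -51291850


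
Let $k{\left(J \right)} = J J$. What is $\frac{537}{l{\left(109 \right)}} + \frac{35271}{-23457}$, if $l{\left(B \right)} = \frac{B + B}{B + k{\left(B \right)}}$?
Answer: $\frac{230922408}{7819} \approx 29534.0$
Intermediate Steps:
$k{\left(J \right)} = J^{2}$
$l{\left(B \right)} = \frac{2 B}{B + B^{2}}$ ($l{\left(B \right)} = \frac{B + B}{B + B^{2}} = \frac{2 B}{B + B^{2}}$)
$\frac{537}{l{\left(109 \right)}} + \frac{35271}{-23457} = \frac{537}{2 \frac{1}{1 + 109}} + \frac{35271}{-23457} = \frac{537}{2 \cdot \frac{1}{110}} + 35271 \left(- \frac{1}{23457}\right) = \frac{537}{2 \cdot \frac{1}{110}} - \frac{11757}{7819} = 537 \frac{1}{\frac{1}{55}} - \frac{11757}{7819} = 537 \cdot 55 - \frac{11757}{7819} = 29535 - \frac{11757}{7819} = \frac{230922408}{7819}$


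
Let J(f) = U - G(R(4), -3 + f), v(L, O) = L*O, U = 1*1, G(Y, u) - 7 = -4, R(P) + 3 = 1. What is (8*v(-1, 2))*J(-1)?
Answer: 32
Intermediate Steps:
R(P) = -2 (R(P) = -3 + 1 = -2)
G(Y, u) = 3 (G(Y, u) = 7 - 4 = 3)
U = 1
J(f) = -2 (J(f) = 1 - 1*3 = 1 - 3 = -2)
(8*v(-1, 2))*J(-1) = (8*(-1*2))*(-2) = (8*(-2))*(-2) = -16*(-2) = 32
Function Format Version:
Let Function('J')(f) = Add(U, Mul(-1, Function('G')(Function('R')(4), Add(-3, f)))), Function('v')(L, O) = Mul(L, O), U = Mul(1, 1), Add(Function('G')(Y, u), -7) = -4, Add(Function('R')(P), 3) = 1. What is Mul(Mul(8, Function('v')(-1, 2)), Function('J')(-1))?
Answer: 32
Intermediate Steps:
Function('R')(P) = -2 (Function('R')(P) = Add(-3, 1) = -2)
Function('G')(Y, u) = 3 (Function('G')(Y, u) = Add(7, -4) = 3)
U = 1
Function('J')(f) = -2 (Function('J')(f) = Add(1, Mul(-1, 3)) = Add(1, -3) = -2)
Mul(Mul(8, Function('v')(-1, 2)), Function('J')(-1)) = Mul(Mul(8, Mul(-1, 2)), -2) = Mul(Mul(8, -2), -2) = Mul(-16, -2) = 32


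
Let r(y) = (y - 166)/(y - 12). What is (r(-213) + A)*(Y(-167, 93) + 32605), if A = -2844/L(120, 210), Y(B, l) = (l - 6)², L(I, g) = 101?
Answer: -24169522054/22725 ≈ -1.0636e+6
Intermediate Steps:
Y(B, l) = (-6 + l)²
r(y) = (-166 + y)/(-12 + y)
A = -2844/101 ≈ -28.158
(r(-213) + A)*(Y(-167, 93) + 32605) = ((-166 - 213)/(-12 - 213) - 2844/101)*((-6 + 93)² + 32605) = (-379/(-225) - 2844/101)*(87² + 32605) = (-1/225*(-379) - 2844/101)*(7569 + 32605) = (379/225 - 2844/101)*40174 = -601621/22725*40174 = -24169522054/22725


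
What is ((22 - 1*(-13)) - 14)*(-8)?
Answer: -168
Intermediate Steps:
((22 - 1*(-13)) - 14)*(-8) = ((22 + 13) - 14)*(-8) = (35 - 14)*(-8) = 21*(-8) = -168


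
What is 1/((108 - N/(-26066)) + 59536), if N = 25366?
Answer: 13033/777352935 ≈ 1.6766e-5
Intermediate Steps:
1/((108 - N/(-26066)) + 59536) = 1/((108 - 25366/(-26066)) + 59536) = 1/((108 - 25366*(-1)/26066) + 59536) = 1/((108 - 1*(-12683/13033)) + 59536) = 1/((108 + 12683/13033) + 59536) = 1/(1420247/13033 + 59536) = 1/(777352935/13033) = 13033/777352935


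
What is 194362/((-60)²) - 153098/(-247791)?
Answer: 8118717857/148674600 ≈ 54.607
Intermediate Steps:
194362/((-60)²) - 153098/(-247791) = 194362/3600 - 153098*(-1/247791) = 194362*(1/3600) + 153098/247791 = 97181/1800 + 153098/247791 = 8118717857/148674600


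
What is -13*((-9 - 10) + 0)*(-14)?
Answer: -3458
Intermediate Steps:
-13*((-9 - 10) + 0)*(-14) = -13*(-19 + 0)*(-14) = -13*(-19)*(-14) = 247*(-14) = -3458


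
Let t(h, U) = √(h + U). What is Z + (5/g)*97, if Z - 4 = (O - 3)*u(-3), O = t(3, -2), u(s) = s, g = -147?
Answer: 985/147 ≈ 6.7007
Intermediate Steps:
t(h, U) = √(U + h)
O = 1 (O = √(-2 + 3) = √1 = 1)
Z = 10 (Z = 4 + (1 - 3)*(-3) = 4 - 2*(-3) = 4 + 6 = 10)
Z + (5/g)*97 = 10 + (5/(-147))*97 = 10 + (5*(-1/147))*97 = 10 - 5/147*97 = 10 - 485/147 = 985/147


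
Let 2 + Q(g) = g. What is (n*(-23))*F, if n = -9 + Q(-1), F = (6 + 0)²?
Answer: 9936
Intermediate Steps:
Q(g) = -2 + g
F = 36 (F = 6² = 36)
n = -12 (n = -9 + (-2 - 1) = -9 - 3 = -12)
(n*(-23))*F = -12*(-23)*36 = 276*36 = 9936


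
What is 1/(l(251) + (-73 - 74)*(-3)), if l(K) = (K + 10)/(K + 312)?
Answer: 563/248544 ≈ 0.0022652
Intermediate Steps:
l(K) = (10 + K)/(312 + K)
1/(l(251) + (-73 - 74)*(-3)) = 1/((10 + 251)/(312 + 251) + (-73 - 74)*(-3)) = 1/(261/563 - 147*(-3)) = 1/((1/563)*261 + 441) = 1/(261/563 + 441) = 1/(248544/563) = 563/248544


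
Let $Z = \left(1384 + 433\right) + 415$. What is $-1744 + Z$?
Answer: $488$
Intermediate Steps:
$Z = 2232$ ($Z = 1817 + 415 = 2232$)
$-1744 + Z = -1744 + 2232 = 488$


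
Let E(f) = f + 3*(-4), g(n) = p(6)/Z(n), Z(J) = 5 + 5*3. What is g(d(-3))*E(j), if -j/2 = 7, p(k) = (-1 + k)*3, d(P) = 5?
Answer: -39/2 ≈ -19.500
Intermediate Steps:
Z(J) = 20 (Z(J) = 5 + 15 = 20)
p(k) = -3 + 3*k
g(n) = 3/4 (g(n) = (-3 + 3*6)/20 = (-3 + 18)*(1/20) = 15*(1/20) = 3/4)
j = -14 (j = -2*7 = -14)
E(f) = -12 + f (E(f) = f - 12 = -12 + f)
g(d(-3))*E(j) = 3*(-12 - 14)/4 = (3/4)*(-26) = -39/2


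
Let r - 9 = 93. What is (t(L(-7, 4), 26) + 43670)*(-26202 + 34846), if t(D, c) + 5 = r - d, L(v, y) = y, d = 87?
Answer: 377569920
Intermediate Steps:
r = 102 (r = 9 + 93 = 102)
t(D, c) = 10 (t(D, c) = -5 + (102 - 1*87) = -5 + (102 - 87) = -5 + 15 = 10)
(t(L(-7, 4), 26) + 43670)*(-26202 + 34846) = (10 + 43670)*(-26202 + 34846) = 43680*8644 = 377569920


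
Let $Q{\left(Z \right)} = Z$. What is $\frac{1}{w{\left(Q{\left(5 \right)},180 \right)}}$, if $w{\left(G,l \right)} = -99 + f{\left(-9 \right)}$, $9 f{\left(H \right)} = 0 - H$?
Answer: $- \frac{1}{98} \approx -0.010204$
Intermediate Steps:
$f{\left(H \right)} = - \frac{H}{9}$ ($f{\left(H \right)} = \frac{0 - H}{9} = \frac{\left(-1\right) H}{9} = - \frac{H}{9}$)
$w{\left(G,l \right)} = -98$ ($w{\left(G,l \right)} = -99 - -1 = -99 + 1 = -98$)
$\frac{1}{w{\left(Q{\left(5 \right)},180 \right)}} = \frac{1}{-98} = - \frac{1}{98}$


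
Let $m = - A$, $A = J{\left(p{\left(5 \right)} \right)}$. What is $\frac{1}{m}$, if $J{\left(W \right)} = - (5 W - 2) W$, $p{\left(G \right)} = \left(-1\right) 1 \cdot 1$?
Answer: $\frac{1}{7} \approx 0.14286$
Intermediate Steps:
$p{\left(G \right)} = -1$ ($p{\left(G \right)} = \left(-1\right) 1 = -1$)
$J{\left(W \right)} = W \left(2 - 5 W\right)$ ($J{\left(W \right)} = - (-2 + 5 W) W = \left(2 - 5 W\right) W = W \left(2 - 5 W\right)$)
$A = -7$ ($A = - (2 - -5) = - (2 + 5) = \left(-1\right) 7 = -7$)
$m = 7$ ($m = \left(-1\right) \left(-7\right) = 7$)
$\frac{1}{m} = \frac{1}{7}$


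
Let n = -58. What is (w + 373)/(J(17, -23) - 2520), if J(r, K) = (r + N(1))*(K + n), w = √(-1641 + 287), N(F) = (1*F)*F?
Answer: -373/3978 - I*√1354/3978 ≈ -0.093766 - 0.0092501*I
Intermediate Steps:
N(F) = F² (N(F) = F*F = F²)
w = I*√1354 (w = √(-1354) = I*√1354 ≈ 36.797*I)
J(r, K) = (1 + r)*(-58 + K) (J(r, K) = (r + 1²)*(K - 58) = (r + 1)*(-58 + K) = (1 + r)*(-58 + K))
(w + 373)/(J(17, -23) - 2520) = (I*√1354 + 373)/((-58 - 23 - 58*17 - 23*17) - 2520) = (373 + I*√1354)/((-58 - 23 - 986 - 391) - 2520) = (373 + I*√1354)/(-1458 - 2520) = (373 + I*√1354)/(-3978) = (373 + I*√1354)*(-1/3978) = -373/3978 - I*√1354/3978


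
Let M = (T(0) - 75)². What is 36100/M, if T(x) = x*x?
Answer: 1444/225 ≈ 6.4178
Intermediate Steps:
T(x) = x²
M = 5625 (M = (0² - 75)² = (0 - 75)² = (-75)² = 5625)
36100/M = 36100/5625 = 36100*(1/5625) = 1444/225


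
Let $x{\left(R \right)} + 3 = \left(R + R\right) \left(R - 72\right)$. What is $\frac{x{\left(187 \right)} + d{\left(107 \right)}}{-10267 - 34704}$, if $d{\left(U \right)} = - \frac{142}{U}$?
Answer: $- \frac{4601607}{4811897} \approx -0.9563$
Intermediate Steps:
$x{\left(R \right)} = -3 + 2 R \left(-72 + R\right)$ ($x{\left(R \right)} = -3 + \left(R + R\right) \left(R - 72\right) = -3 + 2 R \left(-72 + R\right)$)
$\frac{x{\left(187 \right)} + d{\left(107 \right)}}{-10267 - 34704} = \frac{\left(-3 - 26928 + 2 \cdot 187^{2}\right) - \frac{142}{107}}{-10267 - 34704} = \frac{\left(-3 - 26928 + 2 \cdot 34969\right) - \frac{142}{107}}{-44971} = \left(\left(-3 - 26928 + 69938\right) - \frac{142}{107}\right) \left(- \frac{1}{44971}\right) = \left(43007 - \frac{142}{107}\right) \left(- \frac{1}{44971}\right) = \frac{4601607}{107} \left(- \frac{1}{44971}\right) = - \frac{4601607}{4811897}$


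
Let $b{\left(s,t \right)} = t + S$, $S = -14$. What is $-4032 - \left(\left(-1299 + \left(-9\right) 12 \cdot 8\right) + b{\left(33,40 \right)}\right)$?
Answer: $-1895$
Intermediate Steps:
$b{\left(s,t \right)} = -14 + t$ ($b{\left(s,t \right)} = t - 14 = -14 + t$)
$-4032 - \left(\left(-1299 + \left(-9\right) 12 \cdot 8\right) + b{\left(33,40 \right)}\right) = -4032 - \left(\left(-1299 + \left(-9\right) 12 \cdot 8\right) + \left(-14 + 40\right)\right) = -4032 - \left(\left(-1299 - 864\right) + 26\right) = -4032 - \left(-2163 + 26\right) = -4032 - -2137 = -4032 + 2137 = -1895$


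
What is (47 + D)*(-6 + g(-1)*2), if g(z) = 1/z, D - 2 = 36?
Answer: -680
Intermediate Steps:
D = 38 (D = 2 + 36 = 38)
g(z) = 1/z
(47 + D)*(-6 + g(-1)*2) = (47 + 38)*(-6 + 2/(-1)) = 85*(-6 - 1*2) = 85*(-6 - 2) = 85*(-8) = -680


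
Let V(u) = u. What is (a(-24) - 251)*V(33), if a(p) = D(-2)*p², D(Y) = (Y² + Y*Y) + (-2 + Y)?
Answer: 67749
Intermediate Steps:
D(Y) = -2 + Y + 2*Y² (D(Y) = (Y² + Y²) + (-2 + Y) = 2*Y² + (-2 + Y) = -2 + Y + 2*Y²)
a(p) = 4*p² (a(p) = (-2 - 2 + 2*(-2)²)*p² = (-2 - 2 + 2*4)*p² = (-2 - 2 + 8)*p² = 4*p²)
(a(-24) - 251)*V(33) = (4*(-24)² - 251)*33 = (4*576 - 251)*33 = (2304 - 251)*33 = 2053*33 = 67749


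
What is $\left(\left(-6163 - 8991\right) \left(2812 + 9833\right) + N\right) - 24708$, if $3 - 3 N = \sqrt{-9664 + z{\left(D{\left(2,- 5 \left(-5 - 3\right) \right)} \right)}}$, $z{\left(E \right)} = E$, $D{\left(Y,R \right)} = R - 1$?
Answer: $-191647037 - \frac{5 i \sqrt{385}}{3} \approx -1.9165 \cdot 10^{8} - 32.702 i$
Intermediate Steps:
$D{\left(Y,R \right)} = -1 + R$
$N = 1 - \frac{5 i \sqrt{385}}{3}$ ($N = 1 - \frac{\sqrt{-9664 - \left(1 + 5 \left(-5 - 3\right)\right)}}{3} = 1 - \frac{\sqrt{-9664 - -39}}{3} = 1 - \frac{\sqrt{-9664 + \left(-1 + 40\right)}}{3} = 1 - \frac{\sqrt{-9664 + 39}}{3} = 1 - \frac{\sqrt{-9625}}{3} = 1 - \frac{5 i \sqrt{385}}{3} \approx 1.0 - 32.702 i$)
$\left(\left(-6163 - 8991\right) \left(2812 + 9833\right) + N\right) - 24708 = \left(\left(-6163 - 8991\right) \left(2812 + 9833\right) + \left(1 - \frac{5 i \sqrt{385}}{3}\right)\right) - 24708 = \left(\left(-15154\right) 12645 + \left(1 - \frac{5 i \sqrt{385}}{3}\right)\right) - 24708 = \left(-191622330 + \left(1 - \frac{5 i \sqrt{385}}{3}\right)\right) - 24708 = \left(-191622329 - \frac{5 i \sqrt{385}}{3}\right) - 24708 = -191647037 - \frac{5 i \sqrt{385}}{3}$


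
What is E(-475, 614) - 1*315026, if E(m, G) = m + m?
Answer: -315976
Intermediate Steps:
E(m, G) = 2*m
E(-475, 614) - 1*315026 = 2*(-475) - 1*315026 = -950 - 315026 = -315976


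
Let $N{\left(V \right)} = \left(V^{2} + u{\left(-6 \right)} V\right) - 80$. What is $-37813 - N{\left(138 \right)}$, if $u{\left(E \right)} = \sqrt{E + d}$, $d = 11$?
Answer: $-56777 - 138 \sqrt{5} \approx -57086.0$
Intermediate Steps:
$u{\left(E \right)} = \sqrt{11 + E}$ ($u{\left(E \right)} = \sqrt{E + 11} = \sqrt{11 + E}$)
$N{\left(V \right)} = -80 + V^{2} + V \sqrt{5}$ ($N{\left(V \right)} = \left(V^{2} + \sqrt{11 - 6} V\right) - 80 = \left(V^{2} + \sqrt{5} V\right) - 80 = \left(V^{2} + V \sqrt{5}\right) - 80 = -80 + V^{2} + V \sqrt{5}$)
$-37813 - N{\left(138 \right)} = -37813 - \left(-80 + 138^{2} + 138 \sqrt{5}\right) = -37813 - \left(-80 + 19044 + 138 \sqrt{5}\right) = -37813 - \left(18964 + 138 \sqrt{5}\right) = -56777 - 138 \sqrt{5}$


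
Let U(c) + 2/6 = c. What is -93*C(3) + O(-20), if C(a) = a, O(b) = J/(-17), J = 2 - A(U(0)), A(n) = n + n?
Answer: -14237/51 ≈ -279.16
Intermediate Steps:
U(c) = -⅓ + c
A(n) = 2*n
J = 8/3 (J = 2 - 2*(-⅓ + 0) = 2 - 2*(-1)/3 = 2 - 1*(-⅔) = 2 + ⅔ = 8/3 ≈ 2.6667)
O(b) = -8/51 (O(b) = (8/3)/(-17) = (8/3)*(-1/17) = -8/51)
-93*C(3) + O(-20) = -93*3 - 8/51 = -279 - 8/51 = -14237/51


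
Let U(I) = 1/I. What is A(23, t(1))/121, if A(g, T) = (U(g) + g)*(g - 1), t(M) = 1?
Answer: 1060/253 ≈ 4.1897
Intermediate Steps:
A(g, T) = (-1 + g)*(g + 1/g) (A(g, T) = (1/g + g)*(g - 1) = (g + 1/g)*(-1 + g) = (-1 + g)*(g + 1/g))
A(23, t(1))/121 = (1 + 23² - 1*23 - 1/23)/121 = (1 + 529 - 23 - 1*1/23)*(1/121) = (1 + 529 - 23 - 1/23)*(1/121) = (11660/23)*(1/121) = 1060/253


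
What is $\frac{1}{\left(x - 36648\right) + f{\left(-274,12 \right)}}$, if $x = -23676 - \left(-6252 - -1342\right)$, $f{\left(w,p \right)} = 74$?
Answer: $- \frac{1}{55340} \approx -1.807 \cdot 10^{-5}$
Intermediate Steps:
$x = -18766$ ($x = -23676 - \left(-6252 + 1342\right) = -23676 - -4910 = -23676 + 4910 = -18766$)
$\frac{1}{\left(x - 36648\right) + f{\left(-274,12 \right)}} = \frac{1}{\left(-18766 - 36648\right) + 74} = \frac{1}{-55414 + 74} = \frac{1}{-55340} = - \frac{1}{55340}$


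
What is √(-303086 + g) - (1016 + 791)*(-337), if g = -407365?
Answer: 608959 + 63*I*√179 ≈ 6.0896e+5 + 842.88*I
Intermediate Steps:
√(-303086 + g) - (1016 + 791)*(-337) = √(-303086 - 407365) - (1016 + 791)*(-337) = √(-710451) - 1807*(-337) = 63*I*√179 - 1*(-608959) = 63*I*√179 + 608959 = 608959 + 63*I*√179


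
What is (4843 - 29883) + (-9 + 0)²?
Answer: -24959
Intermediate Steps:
(4843 - 29883) + (-9 + 0)² = -25040 + (-9)² = -25040 + 81 = -24959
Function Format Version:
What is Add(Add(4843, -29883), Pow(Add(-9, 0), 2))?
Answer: -24959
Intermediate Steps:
Add(Add(4843, -29883), Pow(Add(-9, 0), 2)) = Add(-25040, Pow(-9, 2)) = Add(-25040, 81) = -24959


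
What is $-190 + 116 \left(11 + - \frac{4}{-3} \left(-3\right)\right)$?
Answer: $622$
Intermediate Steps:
$-190 + 116 \left(11 + - \frac{4}{-3} \left(-3\right)\right) = -190 + 116 \left(11 + \left(-4\right) \left(- \frac{1}{3}\right) \left(-3\right)\right) = -190 + 116 \left(11 + \frac{4}{3} \left(-3\right)\right) = -190 + 116 \left(11 - 4\right) = -190 + 116 \cdot 7 = -190 + 812 = 622$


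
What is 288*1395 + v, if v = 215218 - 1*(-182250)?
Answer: 799228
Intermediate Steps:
v = 397468 (v = 215218 + 182250 = 397468)
288*1395 + v = 288*1395 + 397468 = 401760 + 397468 = 799228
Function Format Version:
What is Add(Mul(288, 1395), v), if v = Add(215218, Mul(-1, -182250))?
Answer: 799228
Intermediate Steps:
v = 397468 (v = Add(215218, 182250) = 397468)
Add(Mul(288, 1395), v) = Add(Mul(288, 1395), 397468) = Add(401760, 397468) = 799228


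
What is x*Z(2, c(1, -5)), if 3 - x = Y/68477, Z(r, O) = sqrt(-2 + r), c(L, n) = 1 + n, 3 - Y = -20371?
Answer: 0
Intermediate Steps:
Y = 20374 (Y = 3 - 1*(-20371) = 3 + 20371 = 20374)
x = 185057/68477 (x = 3 - 20374/68477 = 185057/68477 ≈ 2.7025)
x*Z(2, c(1, -5)) = 185057*sqrt(-2 + 2)/68477 = 185057*sqrt(0)/68477 = (185057/68477)*0 = 0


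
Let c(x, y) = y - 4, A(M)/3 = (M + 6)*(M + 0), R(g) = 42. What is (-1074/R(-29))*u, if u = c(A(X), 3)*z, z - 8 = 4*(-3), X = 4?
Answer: -716/7 ≈ -102.29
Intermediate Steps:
A(M) = 3*M*(6 + M) (A(M) = 3*((M + 6)*(M + 0)) = 3*((6 + M)*M) = 3*(M*(6 + M)) = 3*M*(6 + M))
z = -4 (z = 8 + 4*(-3) = 8 - 12 = -4)
c(x, y) = -4 + y
u = 4 (u = (-4 + 3)*(-4) = -1*(-4) = 4)
(-1074/R(-29))*u = -1074/42*4 = -1074*1/42*4 = -179/7*4 = -716/7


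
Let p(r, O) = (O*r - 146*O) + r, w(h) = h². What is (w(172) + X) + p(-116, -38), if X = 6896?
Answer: 46320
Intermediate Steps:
p(r, O) = r - 146*O + O*r (p(r, O) = (-146*O + O*r) + r = r - 146*O + O*r)
(w(172) + X) + p(-116, -38) = (172² + 6896) + (-116 - 146*(-38) - 38*(-116)) = (29584 + 6896) + (-116 + 5548 + 4408) = 36480 + 9840 = 46320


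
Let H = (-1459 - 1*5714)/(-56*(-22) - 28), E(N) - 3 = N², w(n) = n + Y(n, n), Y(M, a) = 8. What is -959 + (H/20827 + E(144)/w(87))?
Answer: -1764477950563/2382192260 ≈ -740.70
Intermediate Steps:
w(n) = 8 + n (w(n) = n + 8 = 8 + n)
E(N) = 3 + N²
H = -7173/1204 (H = (-1459 - 5714)/(1232 - 28) = -7173/1204 ≈ -5.9576)
-959 + (H/20827 + E(144)/w(87)) = -959 + (-7173/1204/20827 + (3 + 144²)/(8 + 87)) = -959 + (-7173/1204*1/20827 + (3 + 20736)/95) = -959 + (-7173/25075708 + 20739*(1/95)) = -959 + (-7173/25075708 + 20739/95) = -959 + 520044426777/2382192260 = -1764477950563/2382192260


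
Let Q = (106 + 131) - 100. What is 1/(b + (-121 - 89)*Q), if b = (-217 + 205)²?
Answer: -1/28626 ≈ -3.4933e-5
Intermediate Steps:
Q = 137 (Q = 237 - 100 = 137)
b = 144 (b = (-12)² = 144)
1/(b + (-121 - 89)*Q) = 1/(144 + (-121 - 89)*137) = 1/(144 - 210*137) = 1/(144 - 28770) = 1/(-28626) = -1/28626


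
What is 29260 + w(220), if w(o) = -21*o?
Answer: 24640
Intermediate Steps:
29260 + w(220) = 29260 - 21*220 = 29260 - 4620 = 24640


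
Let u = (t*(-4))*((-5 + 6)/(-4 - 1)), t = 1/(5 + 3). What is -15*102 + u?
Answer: -15299/10 ≈ -1529.9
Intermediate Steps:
t = ⅛ (t = 1/8 = ⅛ ≈ 0.12500)
u = ⅒ (u = ((⅛)*(-4))*((-5 + 6)/(-4 - 1)) = -1/(2*(-5)) = -(-1)/(2*5) = -½*(-⅕) = ⅒ ≈ 0.10000)
-15*102 + u = -15*102 + ⅒ = -1530 + ⅒ = -15299/10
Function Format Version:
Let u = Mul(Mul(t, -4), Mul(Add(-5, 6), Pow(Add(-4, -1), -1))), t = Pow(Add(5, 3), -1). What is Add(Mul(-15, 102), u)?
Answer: Rational(-15299, 10) ≈ -1529.9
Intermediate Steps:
t = Rational(1, 8) (t = Pow(8, -1) = Rational(1, 8) ≈ 0.12500)
u = Rational(1, 10) (u = Mul(Mul(Rational(1, 8), -4), Mul(Add(-5, 6), Pow(Add(-4, -1), -1))) = Mul(Rational(-1, 2), Mul(1, Pow(-5, -1))) = Mul(Rational(-1, 2), Mul(1, Rational(-1, 5))) = Mul(Rational(-1, 2), Rational(-1, 5)) = Rational(1, 10) ≈ 0.10000)
Add(Mul(-15, 102), u) = Add(Mul(-15, 102), Rational(1, 10)) = Add(-1530, Rational(1, 10)) = Rational(-15299, 10)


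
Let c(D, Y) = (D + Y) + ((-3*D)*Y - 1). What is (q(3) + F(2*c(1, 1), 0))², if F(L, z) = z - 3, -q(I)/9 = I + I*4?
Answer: 19044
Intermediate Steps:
q(I) = -45*I (q(I) = -9*(I + I*4) = -9*(I + 4*I) = -45*I)
c(D, Y) = -1 + D + Y - 3*D*Y (c(D, Y) = (D + Y) + (-3*D*Y - 1) = (D + Y) + (-1 - 3*D*Y) = -1 + D + Y - 3*D*Y)
F(L, z) = -3 + z
(q(3) + F(2*c(1, 1), 0))² = (-45*3 + (-3 + 0))² = (-135 - 3)² = (-138)² = 19044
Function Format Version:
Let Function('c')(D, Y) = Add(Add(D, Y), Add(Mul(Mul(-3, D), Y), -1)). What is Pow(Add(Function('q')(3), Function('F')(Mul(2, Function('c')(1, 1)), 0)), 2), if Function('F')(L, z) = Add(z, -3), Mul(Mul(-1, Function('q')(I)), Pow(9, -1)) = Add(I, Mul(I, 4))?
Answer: 19044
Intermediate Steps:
Function('q')(I) = Mul(-45, I) (Function('q')(I) = Mul(-9, Add(I, Mul(I, 4))) = Mul(-9, Add(I, Mul(4, I))) = Mul(-9, Mul(5, I)) = Mul(-45, I))
Function('c')(D, Y) = Add(-1, D, Y, Mul(-3, D, Y)) (Function('c')(D, Y) = Add(Add(D, Y), Add(Mul(-3, D, Y), -1)) = Add(Add(D, Y), Add(-1, Mul(-3, D, Y))) = Add(-1, D, Y, Mul(-3, D, Y)))
Function('F')(L, z) = Add(-3, z)
Pow(Add(Function('q')(3), Function('F')(Mul(2, Function('c')(1, 1)), 0)), 2) = Pow(Add(Mul(-45, 3), Add(-3, 0)), 2) = Pow(Add(-135, -3), 2) = Pow(-138, 2) = 19044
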